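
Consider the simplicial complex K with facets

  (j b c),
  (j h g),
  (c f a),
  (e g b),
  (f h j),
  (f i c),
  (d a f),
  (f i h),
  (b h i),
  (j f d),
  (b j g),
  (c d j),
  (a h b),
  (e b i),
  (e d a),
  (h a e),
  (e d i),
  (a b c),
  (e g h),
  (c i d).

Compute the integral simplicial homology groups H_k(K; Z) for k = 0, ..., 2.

H_0 = Z,  H_1 = Z ⊕ Z/2Z,  H_2 = 0.

Fix the vertex order a < b < c < d < e < f < g < h < i < j and write every simplex with vertices in increasing order. Then dim K = 2 and the simplices of K are:

  0-simplices (10): a, b, c, d, e, f, g, h, i, j
  1-simplices (30): ab, ac, ad, ae, af, ah, bc, be, bg, bh, bi, bj, cd, cf, ci, cj, de, df, di, dj, eg, eh, ei, fh, fi, fj, gh, gj, hi, hj
  2-simplices (20): abc, abh, acf, ade, adf, aeh, bcj, beg, bei, bgj, bhi, cdi, cdj, cfi, dei, dfj, egh, fhi, fhj, ghj

so the chain groups are C_0 ≅ Z^10, C_1 ≅ Z^30, C_2 ≅ Z^20.

∂_1: C_1 → C_0 sends each edge [p,q] (with p < q) to q − p.
As a 10×30 matrix over Z this has rank 9, with invariant factors (1,1,1,1,1,1,1,1,1).

∂_2: C_2 → C_1 maps a triangle to the signed sum of its edges. For instance
  ∂bei = ei − bi + be,
  ∂bcj = cj − bj + bc.
The resulting 30×20 matrix has rank 20, and its Smith normal form has invariant factors (1,1,1,1,1,1,1,1,1,1,1,1,1,1,1,1,1,1,1,2).

From H_k ≅ ker(∂_k) / im(∂_{k+1}) we obtain:

  H_0: rank C_0 − rank ∂_1 = 10 − 9 = 1, and the invariant factors of ∂_1 are all 1, so H_0 ≅ Z.
  H_1: rank ker ∂_1 − rank ∂_2 = (30 − 9) − 20 = 1, and ∂_2 has invariant factor 2 > 1, so H_1 ≅ Z ⊕ Z/2Z.
  H_2: rank ker ∂_2 − rank ∂_3 = (20 − 20) − 0 = 0, and there is no ∂_3, so H_2 ≅ 0.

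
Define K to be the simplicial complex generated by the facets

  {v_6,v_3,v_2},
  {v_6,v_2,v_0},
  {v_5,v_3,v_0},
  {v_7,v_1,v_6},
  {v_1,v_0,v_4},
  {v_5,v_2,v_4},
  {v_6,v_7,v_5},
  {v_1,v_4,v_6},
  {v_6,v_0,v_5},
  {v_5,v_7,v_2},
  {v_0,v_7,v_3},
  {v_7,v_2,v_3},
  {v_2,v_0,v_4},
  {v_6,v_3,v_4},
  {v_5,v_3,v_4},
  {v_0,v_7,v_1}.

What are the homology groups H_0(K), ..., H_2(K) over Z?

Fix the vertex order v_0 < v_1 < v_2 < v_3 < v_4 < v_5 < v_6 < v_7 and write every simplex with vertices in increasing order. Then dim K = 2 and the simplices of K are:

  0-simplices (8): [v_0], [v_1], [v_2], [v_3], [v_4], [v_5], [v_6], [v_7]
  1-simplices (24): (24 of them)
  2-simplices (16): (16 of them)

so the chain groups are C_0 ≅ Z^8, C_1 ≅ Z^24, C_2 ≅ Z^16.

∂_1: C_1 → C_0 sends each edge [p,q] (with p < q) to q − p.
The 8×24 boundary matrix has rank 7 and Smith normal form diag(1,1,1,1,1,1,1).

Boundary ∂_2: C_2 → C_1 maps a triangle to the signed sum of its edges. For instance
  ∂[v_3,v_4,v_5] = [v_4,v_5] − [v_3,v_5] + [v_3,v_4],
  ∂[v_0,v_1,v_7] = [v_1,v_7] − [v_0,v_7] + [v_0,v_1].
This gives a 24×16 integer matrix of rank 15; reducing to Smith normal form yields diagonal entries (1,1,1,1,1,1,1,1,1,1,1,1,1,1,1).

Computing H_k = (kernel of ∂_k) / (image of ∂_{k+1}):

  H_0: rank C_0 − rank ∂_1 = 8 − 7 = 1, and the invariant factors of ∂_1 are all 1, so H_0 ≅ Z.
  H_1: rank ker ∂_1 − rank ∂_2 = (24 − 7) − 15 = 2, and the invariant factors of ∂_2 are all 1, so H_1 ≅ Z^2.
  H_2: rank ker ∂_2 − rank ∂_3 = (16 − 15) − 0 = 1, and there is no ∂_3, so H_2 ≅ Z.

H_0 ≅ Z,  H_1 ≅ Z^2,  H_2 ≅ Z.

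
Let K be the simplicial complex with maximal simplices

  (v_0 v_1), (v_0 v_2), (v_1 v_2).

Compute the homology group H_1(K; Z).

H_1 = Z.

Fix the vertex order v_0 < v_1 < v_2 and write every simplex with vertices in increasing order. Then dim K = 1 and the simplices of K are:

  0-simplices (3): [v_0], [v_1], [v_2]
  1-simplices (3): [v_0,v_1], [v_0,v_2], [v_1,v_2]

so the chain groups are C_0 ≅ Z^3, C_1 ≅ Z^3.

Boundary ∂_1: C_1 → C_0 is given by ∂[p,q] = [q] − [p]. For instance
  ∂[v_0,v_2] = [v_2] − [v_0].
This gives a 3×3 integer matrix of rank 2; reducing to Smith normal form yields diagonal entries (1,1).

Computing H_k = (kernel of ∂_k) / (image of ∂_{k+1}):

  H_1: rank ker ∂_1 − rank ∂_2 = (3 − 2) − 0 = 1, and there is no ∂_2, so H_1 ≅ Z.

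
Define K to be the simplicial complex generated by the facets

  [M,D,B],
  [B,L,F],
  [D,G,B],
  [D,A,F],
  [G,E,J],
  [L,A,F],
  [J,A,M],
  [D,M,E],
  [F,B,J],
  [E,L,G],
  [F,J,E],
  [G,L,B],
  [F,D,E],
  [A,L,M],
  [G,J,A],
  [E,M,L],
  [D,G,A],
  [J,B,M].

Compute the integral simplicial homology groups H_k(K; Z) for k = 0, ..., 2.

H_0 ≅ Z,  H_1 ≅ Z^2,  H_2 ≅ Z.

Fix the vertex order A < B < D < E < F < G < J < L < M and write every simplex with vertices in increasing order. Then dim K = 2 and the simplices of K are:

  0-simplices (9): A, B, D, E, F, G, J, L, M
  1-simplices (27): AD, AF, AG, AJ, AL, AM, BD, BF, BG, BJ, BL, BM, DE, DF, DG, DM, EF, EG, EJ, EL, EM, FJ, FL, GJ, GL, JM, LM
  2-simplices (18): ADF, ADG, AFL, AGJ, AJM, ALM, BDG, BDM, BFJ, BFL, BGL, BJM, DEF, DEM, EFJ, EGJ, EGL, ELM

so the chain groups are C_0 ≅ Z^9, C_1 ≅ Z^27, C_2 ≅ Z^18.

Boundary ∂_1: C_1 → C_0 sends each edge [p,q] (with p < q) to q − p.
The 9×27 boundary matrix has rank 8 and Smith normal form diag(1,1,1,1,1,1,1,1).

The boundary map ∂_2: C_2 → C_1 acts by ∂[p,q,r] = [q,r] − [p,r] + [p,q]. For instance
  ∂BFL = FL − BL + BF,
  ∂AFL = FL − AL + AF.
The 27×18 boundary matrix has rank 17 and Smith normal form diag(1,1,1,1,1,1,1,1,1,1,1,1,1,1,1,1,1).

Computing H_k = (kernel of ∂_k) / (image of ∂_{k+1}):

  H_0: rank C_0 − rank ∂_1 = 9 − 8 = 1, and the invariant factors of ∂_1 are all 1, so H_0 = Z.
  H_1: rank ker ∂_1 − rank ∂_2 = (27 − 8) − 17 = 2, and the invariant factors of ∂_2 are all 1, so H_1 = Z^2.
  H_2: rank ker ∂_2 − rank ∂_3 = (18 − 17) − 0 = 1, and there is no ∂_3, so H_2 = Z.

(K is a triangulation of the torus T^2.)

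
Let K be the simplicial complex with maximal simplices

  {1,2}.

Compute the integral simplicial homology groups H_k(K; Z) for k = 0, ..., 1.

H_0 = Z,  H_1 = 0.

Fix the vertex order 1 < 2 and write every simplex with vertices in increasing order. Then dim K = 1 and the simplices of K are:

  0-simplices (2): [1], [2]
  1-simplices (1): [1,2]

Hence C_0 ≅ Z^2, C_1 ≅ Z^1.

The boundary map ∂_1: C_1 → C_0 sends each edge [p,q] (with p < q) to q − p.
The 2×1 boundary matrix has rank 1 and Smith normal form diag(1).

Now H_k = ker ∂_k / im ∂_{k+1}, so:

  H_0: rank C_0 − rank ∂_1 = 2 − 1 = 1, and the invariant factors of ∂_1 are all 1, so H_0 ≅ Z.
  H_1: rank ker ∂_1 − rank ∂_2 = (1 − 1) − 0 = 0, and there is no ∂_2, so H_1 ≅ 0.

As a check, the Euler characteristic is 2 − 1 = 1, which agrees with 1 − 0 = 1.
(K is a triangulation of the 1-simplex.)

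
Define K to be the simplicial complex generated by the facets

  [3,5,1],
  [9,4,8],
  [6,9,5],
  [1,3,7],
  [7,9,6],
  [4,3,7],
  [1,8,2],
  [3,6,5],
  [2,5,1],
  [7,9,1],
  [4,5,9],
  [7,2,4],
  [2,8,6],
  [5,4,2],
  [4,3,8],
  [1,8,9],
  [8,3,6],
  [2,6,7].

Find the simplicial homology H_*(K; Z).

H_0 = Z,  H_1 = Z^2,  H_2 = Z.

Order the vertices as 1 < 2 < 3 < 4 < 5 < 6 < 7 < 8 < 9. Listing each simplex with vertices in this order, K has dimension 2 with simplices:

  0-simplices (9): [1], [2], [3], [4], [5], [6], [7], [8], [9]
  1-simplices (27): (27 of them)
  2-simplices (18): [1,2,5], [1,2,8], [1,3,5], [1,3,7], [1,7,9], [1,8,9], [2,4,5], [2,4,7], [2,6,7], [2,6,8], [3,4,7], [3,4,8], [3,5,6], [3,6,8], [4,5,9], [4,8,9], [5,6,9], [6,7,9]

giving chain groups C_0 ≅ Z^9, C_1 ≅ Z^27, C_2 ≅ Z^18.

∂_1: C_1 → C_0 maps an edge to its endpoints' difference, ∂[p,q] = q − p. For instance
  ∂[4,8] = [8] − [4].
The resulting 9×27 matrix has rank 8, and its Smith normal form has invariant factors (1,1,1,1,1,1,1,1).

The boundary map ∂_2: C_2 → C_1 sends each 2-simplex [p,q,r] to [q,r] − [p,r] + [p,q]. For instance
  ∂[2,6,7] = [6,7] − [2,7] + [2,6],
  ∂[3,4,8] = [4,8] − [3,8] + [3,4].
The 27×18 boundary matrix has rank 17 and Smith normal form diag(1,1,1,1,1,1,1,1,1,1,1,1,1,1,1,1,1).

From H_k ≅ ker(∂_k) / im(∂_{k+1}) we obtain:

  H_0: rank C_0 − rank ∂_1 = 9 − 8 = 1, and the invariant factors of ∂_1 are all 1, so H_0 = Z.
  H_1: rank ker ∂_1 − rank ∂_2 = (27 − 8) − 17 = 2, and the invariant factors of ∂_2 are all 1, so H_1 = Z^2.
  H_2: rank ker ∂_2 − rank ∂_3 = (18 − 17) − 0 = 1, and there is no ∂_3, so H_2 = Z.

As a check, the Euler characteristic is 9 − 27 + 18 = 0, which agrees with 1 − 2 + 1 = 0.
(K is a triangulation of the torus T^2.)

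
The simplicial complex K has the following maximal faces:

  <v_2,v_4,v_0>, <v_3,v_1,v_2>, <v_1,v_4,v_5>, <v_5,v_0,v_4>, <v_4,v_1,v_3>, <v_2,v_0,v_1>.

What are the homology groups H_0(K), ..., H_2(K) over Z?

H_0 ≅ Z,  H_1 ≅ Z,  H_2 = 0.

Order the vertices as v_0 < v_1 < v_2 < v_3 < v_4 < v_5. Listing each simplex with vertices in this order, K has dimension 2 with simplices:

  0-simplices (6): [v_0], [v_1], [v_2], [v_3], [v_4], [v_5]
  1-simplices (12): [v_0,v_1], [v_0,v_2], [v_0,v_4], [v_0,v_5], [v_1,v_2], [v_1,v_3], [v_1,v_4], [v_1,v_5], [v_2,v_3], [v_2,v_4], [v_3,v_4], [v_4,v_5]
  2-simplices (6): [v_0,v_1,v_2], [v_0,v_2,v_4], [v_0,v_4,v_5], [v_1,v_2,v_3], [v_1,v_3,v_4], [v_1,v_4,v_5]

giving chain groups C_0 ≅ Z^6, C_1 ≅ Z^12, C_2 ≅ Z^6.

∂_1: C_1 → C_0 sends each edge [p,q] (with p < q) to q − p. For instance
  ∂[v_2,v_3] = [v_3] − [v_2].
The resulting 6×12 matrix has rank 5, and its Smith normal form has invariant factors (1,1,1,1,1).

∂_2: C_2 → C_1 acts by ∂[p,q,r] = [q,r] − [p,r] + [p,q]. For instance
  ∂[v_1,v_3,v_4] = [v_3,v_4] − [v_1,v_4] + [v_1,v_3],
  ∂[v_0,v_2,v_4] = [v_2,v_4] − [v_0,v_4] + [v_0,v_2].
As a 12×6 matrix over Z this has rank 6, with invariant factors (1,1,1,1,1,1).

From H_k ≅ ker(∂_k) / im(∂_{k+1}) we obtain:

  H_0: rank C_0 − rank ∂_1 = 6 − 5 = 1, and the invariant factors of ∂_1 are all 1, so H_0 ≅ Z.
  H_1: rank ker ∂_1 − rank ∂_2 = (12 − 5) − 6 = 1, and the invariant factors of ∂_2 are all 1, so H_1 ≅ Z.
  H_2: rank ker ∂_2 − rank ∂_3 = (6 − 6) − 0 = 0, and there is no ∂_3, so H_2 ≅ 0.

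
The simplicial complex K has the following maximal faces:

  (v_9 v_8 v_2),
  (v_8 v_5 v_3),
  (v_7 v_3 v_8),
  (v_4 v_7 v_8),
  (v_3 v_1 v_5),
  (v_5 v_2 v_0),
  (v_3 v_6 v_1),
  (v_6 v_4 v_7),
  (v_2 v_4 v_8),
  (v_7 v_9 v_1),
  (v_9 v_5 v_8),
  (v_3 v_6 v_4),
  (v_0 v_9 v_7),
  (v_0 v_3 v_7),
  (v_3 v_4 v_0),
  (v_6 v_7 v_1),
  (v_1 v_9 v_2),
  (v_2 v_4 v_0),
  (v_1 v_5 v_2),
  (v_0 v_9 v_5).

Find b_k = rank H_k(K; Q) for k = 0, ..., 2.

Order the vertices as v_0 < v_1 < v_2 < v_3 < v_4 < v_5 < v_6 < v_7 < v_8 < v_9. Listing each simplex with vertices in this order, K has dimension 2 with simplices:

  0-simplices (10): [v_0], [v_1], [v_2], [v_3], [v_4], [v_5], [v_6], [v_7], [v_8], [v_9]
  1-simplices (30): (30 of them)
  2-simplices (20): (20 of them)

giving chain groups C_0 ≅ Z^10, C_1 ≅ Z^30, C_2 ≅ Z^20.

Boundary ∂_1: C_1 → C_0 sends each edge [p,q] (with p < q) to q − p.
The resulting 10×30 matrix has rank 9, and its Smith normal form has invariant factors (1,1,1,1,1,1,1,1,1).

Boundary ∂_2: C_2 → C_1 sends each 2-simplex [p,q,r] to [q,r] − [p,r] + [p,q]. For instance
  ∂[v_1,v_2,v_5] = [v_2,v_5] − [v_1,v_5] + [v_1,v_2],
  ∂[v_2,v_4,v_8] = [v_4,v_8] − [v_2,v_8] + [v_2,v_4].
As a 30×20 matrix over Z this has rank 20, with invariant factors (1,1,1,1,1,1,1,1,1,1,1,1,1,1,1,1,1,1,1,2).

Computing H_k = (kernel of ∂_k) / (image of ∂_{k+1}):

  H_0: rank C_0 − rank ∂_1 = 10 − 9 = 1, and the invariant factors of ∂_1 are all 1, so H_0 = Z.
  H_1: rank ker ∂_1 − rank ∂_2 = (30 − 9) − 20 = 1, and ∂_2 has invariant factor 2 > 1, so H_1 = Z ⊕ Z_2.
  H_2: rank ker ∂_2 − rank ∂_3 = (20 − 20) − 0 = 0, and there is no ∂_3, so H_2 = 0.

As a check, the Euler characteristic is 10 − 30 + 20 = 0, which agrees with 1 − 1 + 0 = 0.

Hence the Betti numbers are b_0 = 1, b_1 = 1, b_2 = 0.

b_0 = 1, b_1 = 1, b_2 = 0.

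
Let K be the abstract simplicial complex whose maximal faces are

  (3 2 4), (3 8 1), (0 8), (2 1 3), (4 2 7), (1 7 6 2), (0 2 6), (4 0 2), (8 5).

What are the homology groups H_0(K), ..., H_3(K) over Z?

H_0 ≅ Z,  H_1 ≅ Z,  H_2 = 0,  H_3 = 0.

Take the total order 0 < 1 < 2 < 3 < 4 < 5 < 6 < 7 < 8 on the vertex set. Then K (dimension 3) consists of the simplices:

  0-simplices (9): [0], [1], [2], [3], [4], [5], [6], [7], [8]
  1-simplices (18): [0,2], [0,4], [0,6], [0,8], [1,2], [1,3], [1,6], [1,7], [1,8], [2,3], [2,4], [2,6], [2,7], [3,4], [3,8], [4,7], [5,8], [6,7]
  2-simplices (10): [0,2,4], [0,2,6], [1,2,3], [1,2,6], [1,2,7], [1,3,8], [1,6,7], [2,3,4], [2,4,7], [2,6,7]
  3-simplices (1): [1,2,6,7]

Hence C_0 ≅ Z^9, C_1 ≅ Z^18, C_2 ≅ Z^10, C_3 ≅ Z^1.

Boundary ∂_1: C_1 → C_0 is given by ∂[p,q] = [q] − [p]. For instance
  ∂[4,7] = [7] − [4].
This gives a 9×18 integer matrix of rank 8; reducing to Smith normal form yields diagonal entries (1,1,1,1,1,1,1,1).

Boundary ∂_2: C_2 → C_1 sends each 2-simplex [p,q,r] to [q,r] − [p,r] + [p,q]. For instance
  ∂[1,2,7] = [2,7] − [1,7] + [1,2],
  ∂[1,6,7] = [6,7] − [1,7] + [1,6].
This gives a 18×10 integer matrix of rank 9; reducing to Smith normal form yields diagonal entries (1,1,1,1,1,1,1,1,1).

Boundary ∂_3: C_3 → C_2 sends each 3-simplex σ to the alternating sum Σ_i (−1)^i (σ with its i-th vertex removed). For instance
  ∂[1,2,6,7] = [2,6,7] − [1,6,7] + [1,2,7] − [1,2,6].
As a 10×1 matrix over Z this has rank 1, with invariant factors (1).

Now H_k = ker ∂_k / im ∂_{k+1}, so:

  H_0: rank C_0 − rank ∂_1 = 9 − 8 = 1, and the invariant factors of ∂_1 are all 1, so H_0 ≅ Z.
  H_1: rank ker ∂_1 − rank ∂_2 = (18 − 8) − 9 = 1, and the invariant factors of ∂_2 are all 1, so H_1 ≅ Z.
  H_2: rank ker ∂_2 − rank ∂_3 = (10 − 9) − 1 = 0, and the invariant factors of ∂_3 are all 1, so H_2 ≅ 0.
  H_3: rank ker ∂_3 − rank ∂_4 = (1 − 1) − 0 = 0, and there is no ∂_4, so H_3 ≅ 0.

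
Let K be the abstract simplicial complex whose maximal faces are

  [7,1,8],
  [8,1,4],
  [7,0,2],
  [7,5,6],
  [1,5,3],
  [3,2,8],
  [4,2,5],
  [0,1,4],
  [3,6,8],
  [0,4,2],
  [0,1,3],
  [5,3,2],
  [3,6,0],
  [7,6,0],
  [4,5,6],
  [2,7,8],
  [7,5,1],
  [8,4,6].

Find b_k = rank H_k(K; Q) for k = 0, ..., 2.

b_0 = 1, b_1 = 2, b_2 = 1.

Take the total order 0 < 1 < 2 < 3 < 4 < 5 < 6 < 7 < 8 on the vertex set. Then K (dimension 2) consists of the simplices:

  0-simplices (9): [0], [1], [2], [3], [4], [5], [6], [7], [8]
  1-simplices (27): (27 of them)
  2-simplices (18): [0,1,3], [0,1,4], [0,2,4], [0,2,7], [0,3,6], [0,6,7], [1,3,5], [1,4,8], [1,5,7], [1,7,8], [2,3,5], [2,3,8], [2,4,5], [2,7,8], [3,6,8], [4,5,6], [4,6,8], [5,6,7]

Hence C_0 ≅ Z^9, C_1 ≅ Z^27, C_2 ≅ Z^18.

The boundary map ∂_1: C_1 → C_0 is given by ∂[p,q] = [q] − [p]. For instance
  ∂[5,7] = [7] − [5].
The resulting 9×27 matrix has rank 8, and its Smith normal form has invariant factors (1,1,1,1,1,1,1,1).

Boundary ∂_2: C_2 → C_1 sends each 2-simplex [p,q,r] to [q,r] − [p,r] + [p,q]. For instance
  ∂[2,7,8] = [7,8] − [2,8] + [2,7],
  ∂[0,6,7] = [6,7] − [0,7] + [0,6].
The resulting 27×18 matrix has rank 17, and its Smith normal form has invariant factors (1,1,1,1,1,1,1,1,1,1,1,1,1,1,1,1,1).

From H_k ≅ ker(∂_k) / im(∂_{k+1}) we obtain:

  H_0: rank C_0 − rank ∂_1 = 9 − 8 = 1, and the invariant factors of ∂_1 are all 1, so H_0 = Z.
  H_1: rank ker ∂_1 − rank ∂_2 = (27 − 8) − 17 = 2, and the invariant factors of ∂_2 are all 1, so H_1 = Z^2.
  H_2: rank ker ∂_2 − rank ∂_3 = (18 − 17) − 0 = 1, and there is no ∂_3, so H_2 = Z.

Hence the Betti numbers are b_0 = 1, b_1 = 2, b_2 = 1.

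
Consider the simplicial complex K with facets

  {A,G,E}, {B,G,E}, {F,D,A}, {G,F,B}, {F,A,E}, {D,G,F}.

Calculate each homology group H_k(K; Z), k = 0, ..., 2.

We work with the vertex ordering A < B < D < E < F < G. The simplices of K, each written with vertices in increasing order, are:

  0-simplices (6): A, B, D, E, F, G
  1-simplices (12): AD, AE, AF, AG, BE, BF, BG, DF, DG, EF, EG, FG
  2-simplices (6): ADF, AEF, AEG, BEG, BFG, DFG

so the chain groups are C_0 ≅ Z^6, C_1 ≅ Z^12, C_2 ≅ Z^6.

Boundary ∂_1: C_1 → C_0 is given by ∂[p,q] = [q] − [p].
The 6×12 boundary matrix has rank 5 and Smith normal form diag(1,1,1,1,1).

Boundary ∂_2: C_2 → C_1 acts by ∂[p,q,r] = [q,r] − [p,r] + [p,q]. For instance
  ∂AEG = EG − AG + AE,
  ∂BEG = EG − BG + BE.
The 12×6 boundary matrix has rank 6 and Smith normal form diag(1,1,1,1,1,1).

From H_k ≅ ker(∂_k) / im(∂_{k+1}) we obtain:

  H_0: rank C_0 − rank ∂_1 = 6 − 5 = 1, and the invariant factors of ∂_1 are all 1, so H_0 ≅ Z.
  H_1: rank ker ∂_1 − rank ∂_2 = (12 − 5) − 6 = 1, and the invariant factors of ∂_2 are all 1, so H_1 ≅ Z.
  H_2: rank ker ∂_2 − rank ∂_3 = (6 − 6) − 0 = 0, and there is no ∂_3, so H_2 ≅ 0.

(K is a triangulation of the cylinder S^1 x I.)

H_0 ≅ Z,  H_1 ≅ Z,  H_2 = 0.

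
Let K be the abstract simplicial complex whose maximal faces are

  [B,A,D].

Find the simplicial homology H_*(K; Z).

We work with the vertex ordering A < B < D. The simplices of K, each written with vertices in increasing order, are:

  0-simplices (3): A, B, D
  1-simplices (3): AB, AD, BD
  2-simplices (1): ABD

so the chain groups are C_0 ≅ Z^3, C_1 ≅ Z^3, C_2 ≅ Z^1.

The boundary map ∂_1: C_1 → C_0 is given by ∂[p,q] = [q] − [p]. For instance
  ∂AD = D − A.
This gives a 3×3 integer matrix of rank 2; reducing to Smith normal form yields diagonal entries (1,1).

∂_2: C_2 → C_1 maps a triangle to the signed sum of its edges. For instance
  ∂ABD = BD − AD + AB.
This gives a 3×1 integer matrix of rank 1; reducing to Smith normal form yields diagonal entries (1).

From H_k ≅ ker(∂_k) / im(∂_{k+1}) we obtain:

  H_0: rank C_0 − rank ∂_1 = 3 − 2 = 1, and the invariant factors of ∂_1 are all 1, so H_0 ≅ Z.
  H_1: rank ker ∂_1 − rank ∂_2 = (3 − 2) − 1 = 0, and the invariant factors of ∂_2 are all 1, so H_1 ≅ 0.
  H_2: rank ker ∂_2 − rank ∂_3 = (1 − 1) − 0 = 0, and there is no ∂_3, so H_2 ≅ 0.

H_0 = Z,  H_1 = 0,  H_2 = 0.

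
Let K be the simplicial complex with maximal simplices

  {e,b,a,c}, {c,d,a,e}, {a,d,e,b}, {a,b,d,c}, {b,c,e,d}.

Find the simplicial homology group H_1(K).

H_1 ≅ 0.

We work with the vertex ordering a < b < c < d < e. The simplices of K, each written with vertices in increasing order, are:

  0-simplices (5): a, b, c, d, e
  1-simplices (10): ab, ac, ad, ae, bc, bd, be, cd, ce, de
  2-simplices (10): abc, abd, abe, acd, ace, ade, bcd, bce, bde, cde
  3-simplices (5): abcd, abce, abde, acde, bcde

Hence C_0 ≅ Z^5, C_1 ≅ Z^10, C_2 ≅ Z^10, C_3 ≅ Z^5.

Boundary ∂_1: C_1 → C_0 is given by ∂[p,q] = [q] − [p]. For instance
  ∂bc = c − b.
The resulting 5×10 matrix has rank 4, and its Smith normal form has invariant factors (1,1,1,1).

Boundary ∂_2: C_2 → C_1 acts by ∂[p,q,r] = [q,r] − [p,r] + [p,q]. For instance
  ∂acd = cd − ad + ac,
  ∂bce = ce − be + bc.
This gives a 10×10 integer matrix of rank 6; reducing to Smith normal form yields diagonal entries (1,1,1,1,1,1).

The boundary map ∂_3: C_3 → C_2 sends each 3-simplex σ to the alternating sum Σ_i (−1)^i (σ with its i-th vertex removed). For instance
  ∂abce = bce − ace + abe − abc,
  ∂acde = cde − ade + ace − acd.
As a 10×5 matrix over Z this has rank 4, with invariant factors (1,1,1,1).

Now H_k = ker ∂_k / im ∂_{k+1}, so:

  H_1: rank ker ∂_1 − rank ∂_2 = (10 − 4) − 6 = 0, and the invariant factors of ∂_2 are all 1, so H_1 ≅ 0.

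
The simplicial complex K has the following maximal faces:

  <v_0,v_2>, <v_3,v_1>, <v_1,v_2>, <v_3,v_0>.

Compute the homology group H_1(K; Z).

Take the total order v_0 < v_1 < v_2 < v_3 on the vertex set. Then K (dimension 1) consists of the simplices:

  0-simplices (4): [v_0], [v_1], [v_2], [v_3]
  1-simplices (4): [v_0,v_2], [v_0,v_3], [v_1,v_2], [v_1,v_3]

Hence C_0 ≅ Z^4, C_1 ≅ Z^4.

Boundary ∂_1: C_1 → C_0 maps an edge to its endpoints' difference, ∂[p,q] = q − p. For instance
  ∂[v_0,v_2] = [v_2] − [v_0].
This gives a 4×4 integer matrix of rank 3; reducing to Smith normal form yields diagonal entries (1,1,1).

Now H_k = ker ∂_k / im ∂_{k+1}, so:

  H_1: rank ker ∂_1 − rank ∂_2 = (4 − 3) − 0 = 1, and there is no ∂_2, so H_1 ≅ Z.

(K is a triangulation of the circle S^1.)

H_1 ≅ Z.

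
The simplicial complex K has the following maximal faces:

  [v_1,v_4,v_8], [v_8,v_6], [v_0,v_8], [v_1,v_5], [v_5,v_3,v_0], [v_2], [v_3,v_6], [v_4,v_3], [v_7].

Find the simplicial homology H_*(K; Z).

H_0 = Z^3,  H_1 = Z^3,  H_2 = 0.

Order the vertices as v_0 < v_1 < v_2 < v_3 < v_4 < v_5 < v_6 < v_7 < v_8. Listing each simplex with vertices in this order, K has dimension 2 with simplices:

  0-simplices (9): [v_0], [v_1], [v_2], [v_3], [v_4], [v_5], [v_6], [v_7], [v_8]
  1-simplices (11): [v_0,v_3], [v_0,v_5], [v_0,v_8], [v_1,v_4], [v_1,v_5], [v_1,v_8], [v_3,v_4], [v_3,v_5], [v_3,v_6], [v_4,v_8], [v_6,v_8]
  2-simplices (2): [v_0,v_3,v_5], [v_1,v_4,v_8]

Hence C_0 ≅ Z^9, C_1 ≅ Z^11, C_2 ≅ Z^2.

∂_1: C_1 → C_0 is given by ∂[p,q] = [q] − [p]. For instance
  ∂[v_4,v_8] = [v_8] − [v_4].
As a 9×11 matrix over Z this has rank 6, with invariant factors (1,1,1,1,1,1).

Boundary ∂_2: C_2 → C_1 sends each 2-simplex [p,q,r] to [q,r] − [p,r] + [p,q]. For instance
  ∂[v_1,v_4,v_8] = [v_4,v_8] − [v_1,v_8] + [v_1,v_4],
  ∂[v_0,v_3,v_5] = [v_3,v_5] − [v_0,v_5] + [v_0,v_3].
This gives a 11×2 integer matrix of rank 2; reducing to Smith normal form yields diagonal entries (1,1).

Now H_k = ker ∂_k / im ∂_{k+1}, so:

  H_0: rank C_0 − rank ∂_1 = 9 − 6 = 3, and the invariant factors of ∂_1 are all 1, so H_0 = Z^3.
  H_1: rank ker ∂_1 − rank ∂_2 = (11 − 6) − 2 = 3, and the invariant factors of ∂_2 are all 1, so H_1 = Z^3.
  H_2: rank ker ∂_2 − rank ∂_3 = (2 − 2) − 0 = 0, and there is no ∂_3, so H_2 = 0.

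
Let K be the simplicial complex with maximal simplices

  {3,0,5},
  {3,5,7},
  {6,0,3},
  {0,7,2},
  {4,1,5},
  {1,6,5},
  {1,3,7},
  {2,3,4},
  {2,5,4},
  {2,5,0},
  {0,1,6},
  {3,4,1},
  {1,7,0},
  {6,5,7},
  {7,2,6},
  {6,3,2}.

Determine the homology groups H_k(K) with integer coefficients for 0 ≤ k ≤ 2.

H_0 ≅ Z,  H_1 ≅ Z^2,  H_2 ≅ Z.

Fix the vertex order 0 < 1 < 2 < 3 < 4 < 5 < 6 < 7 and write every simplex with vertices in increasing order. Then dim K = 2 and the simplices of K are:

  0-simplices (8): [0], [1], [2], [3], [4], [5], [6], [7]
  1-simplices (24): (24 of them)
  2-simplices (16): [0,1,6], [0,1,7], [0,2,5], [0,2,7], [0,3,5], [0,3,6], [1,3,4], [1,3,7], [1,4,5], [1,5,6], [2,3,4], [2,3,6], [2,4,5], [2,6,7], [3,5,7], [5,6,7]

giving chain groups C_0 ≅ Z^8, C_1 ≅ Z^24, C_2 ≅ Z^16.

The boundary map ∂_1: C_1 → C_0 maps an edge to its endpoints' difference, ∂[p,q] = q − p. For instance
  ∂[0,3] = [3] − [0].
This gives a 8×24 integer matrix of rank 7; reducing to Smith normal form yields diagonal entries (1,1,1,1,1,1,1).

The boundary map ∂_2: C_2 → C_1 sends each 2-simplex [p,q,r] to [q,r] − [p,r] + [p,q]. For instance
  ∂[0,2,5] = [2,5] − [0,5] + [0,2],
  ∂[0,1,6] = [1,6] − [0,6] + [0,1].
The resulting 24×16 matrix has rank 15, and its Smith normal form has invariant factors (1,1,1,1,1,1,1,1,1,1,1,1,1,1,1).

Now H_k = ker ∂_k / im ∂_{k+1}, so:

  H_0: rank C_0 − rank ∂_1 = 8 − 7 = 1, and the invariant factors of ∂_1 are all 1, so H_0 = Z.
  H_1: rank ker ∂_1 − rank ∂_2 = (24 − 7) − 15 = 2, and the invariant factors of ∂_2 are all 1, so H_1 = Z^2.
  H_2: rank ker ∂_2 − rank ∂_3 = (16 − 15) − 0 = 1, and there is no ∂_3, so H_2 = Z.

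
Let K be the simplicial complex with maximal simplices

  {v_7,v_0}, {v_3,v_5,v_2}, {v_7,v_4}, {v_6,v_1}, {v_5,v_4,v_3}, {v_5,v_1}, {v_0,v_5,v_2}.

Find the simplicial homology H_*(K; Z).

H_0 ≅ Z,  H_1 ≅ Z,  H_2 = 0.

Order the vertices as v_0 < v_1 < v_2 < v_3 < v_4 < v_5 < v_6 < v_7. Listing each simplex with vertices in this order, K has dimension 2 with simplices:

  0-simplices (8): [v_0], [v_1], [v_2], [v_3], [v_4], [v_5], [v_6], [v_7]
  1-simplices (11): [v_0,v_2], [v_0,v_5], [v_0,v_7], [v_1,v_5], [v_1,v_6], [v_2,v_3], [v_2,v_5], [v_3,v_4], [v_3,v_5], [v_4,v_5], [v_4,v_7]
  2-simplices (3): [v_0,v_2,v_5], [v_2,v_3,v_5], [v_3,v_4,v_5]

so the chain groups are C_0 ≅ Z^8, C_1 ≅ Z^11, C_2 ≅ Z^3.

∂_1: C_1 → C_0 sends each edge [p,q] (with p < q) to q − p. For instance
  ∂[v_0,v_5] = [v_5] − [v_0].
The resulting 8×11 matrix has rank 7, and its Smith normal form has invariant factors (1,1,1,1,1,1,1).

The boundary map ∂_2: C_2 → C_1 sends each 2-simplex [p,q,r] to [q,r] − [p,r] + [p,q]. For instance
  ∂[v_0,v_2,v_5] = [v_2,v_5] − [v_0,v_5] + [v_0,v_2],
  ∂[v_3,v_4,v_5] = [v_4,v_5] − [v_3,v_5] + [v_3,v_4].
The resulting 11×3 matrix has rank 3, and its Smith normal form has invariant factors (1,1,1).

Now H_k = ker ∂_k / im ∂_{k+1}, so:

  H_0: rank C_0 − rank ∂_1 = 8 − 7 = 1, and the invariant factors of ∂_1 are all 1, so H_0 ≅ Z.
  H_1: rank ker ∂_1 − rank ∂_2 = (11 − 7) − 3 = 1, and the invariant factors of ∂_2 are all 1, so H_1 ≅ Z.
  H_2: rank ker ∂_2 − rank ∂_3 = (3 − 3) − 0 = 0, and there is no ∂_3, so H_2 ≅ 0.

As a check, the Euler characteristic is 8 − 11 + 3 = 0, which agrees with 1 − 1 + 0 = 0.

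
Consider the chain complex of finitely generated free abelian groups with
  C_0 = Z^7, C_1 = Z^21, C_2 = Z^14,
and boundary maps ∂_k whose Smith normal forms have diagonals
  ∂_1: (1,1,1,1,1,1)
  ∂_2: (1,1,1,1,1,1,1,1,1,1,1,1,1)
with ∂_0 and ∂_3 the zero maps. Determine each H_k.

H_0 ≅ Z,  H_1 ≅ Z^2,  H_2 ≅ Z.

H_0: b_0 = 7 − 0 − 6 = 1; torsion from ∂_1 factors > 1: none. So H_0 ≅ Z.
H_1: b_1 = 21 − 6 − 13 = 2; torsion from ∂_2 factors > 1: none. So H_1 ≅ Z^2.
H_2: b_2 = 14 − 13 − 0 = 1; torsion from ∂_3 factors > 1: none. So H_2 ≅ Z.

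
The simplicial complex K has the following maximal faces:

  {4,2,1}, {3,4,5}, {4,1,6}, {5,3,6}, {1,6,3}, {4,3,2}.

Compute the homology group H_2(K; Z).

Take the total order 1 < 2 < 3 < 4 < 5 < 6 on the vertex set. Then K (dimension 2) consists of the simplices:

  0-simplices (6): [1], [2], [3], [4], [5], [6]
  1-simplices (12): [1,2], [1,3], [1,4], [1,6], [2,3], [2,4], [3,4], [3,5], [3,6], [4,5], [4,6], [5,6]
  2-simplices (6): [1,2,4], [1,3,6], [1,4,6], [2,3,4], [3,4,5], [3,5,6]

so the chain groups are C_0 ≅ Z^6, C_1 ≅ Z^12, C_2 ≅ Z^6.

The boundary map ∂_1: C_1 → C_0 maps an edge to its endpoints' difference, ∂[p,q] = q − p. For instance
  ∂[4,5] = [5] − [4].
This gives a 6×12 integer matrix of rank 5; reducing to Smith normal form yields diagonal entries (1,1,1,1,1).

∂_2: C_2 → C_1 sends each 2-simplex [p,q,r] to [q,r] − [p,r] + [p,q]. For instance
  ∂[1,2,4] = [2,4] − [1,4] + [1,2],
  ∂[2,3,4] = [3,4] − [2,4] + [2,3].
The 12×6 boundary matrix has rank 6 and Smith normal form diag(1,1,1,1,1,1).

Now H_k = ker ∂_k / im ∂_{k+1}, so:

  H_2: rank ker ∂_2 − rank ∂_3 = (6 − 6) − 0 = 0, and there is no ∂_3, so H_2 ≅ 0.

H_2 = 0.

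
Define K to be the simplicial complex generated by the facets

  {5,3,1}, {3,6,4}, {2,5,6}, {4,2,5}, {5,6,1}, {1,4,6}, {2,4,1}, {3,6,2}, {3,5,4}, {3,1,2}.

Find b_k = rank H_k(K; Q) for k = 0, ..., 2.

b_0 = 1, b_1 = 0, b_2 = 0.

Order the vertices as 1 < 2 < 3 < 4 < 5 < 6. Listing each simplex with vertices in this order, K has dimension 2 with simplices:

  0-simplices (6): [1], [2], [3], [4], [5], [6]
  1-simplices (15): [1,2], [1,3], [1,4], [1,5], [1,6], [2,3], [2,4], [2,5], [2,6], [3,4], [3,5], [3,6], [4,5], [4,6], [5,6]
  2-simplices (10): [1,2,3], [1,2,4], [1,3,5], [1,4,6], [1,5,6], [2,3,6], [2,4,5], [2,5,6], [3,4,5], [3,4,6]

giving chain groups C_0 ≅ Z^6, C_1 ≅ Z^15, C_2 ≅ Z^10.

Boundary ∂_1: C_1 → C_0 is given by ∂[p,q] = [q] − [p]. For instance
  ∂[1,5] = [5] − [1].
As a 6×15 matrix over Z this has rank 5, with invariant factors (1,1,1,1,1).

The boundary map ∂_2: C_2 → C_1 sends each 2-simplex [p,q,r] to [q,r] − [p,r] + [p,q]. For instance
  ∂[2,3,6] = [3,6] − [2,6] + [2,3],
  ∂[2,5,6] = [5,6] − [2,6] + [2,5].
The resulting 15×10 matrix has rank 10, and its Smith normal form has invariant factors (1,1,1,1,1,1,1,1,1,2).

From H_k ≅ ker(∂_k) / im(∂_{k+1}) we obtain:

  H_0: rank C_0 − rank ∂_1 = 6 − 5 = 1, and the invariant factors of ∂_1 are all 1, so H_0 = Z.
  H_1: rank ker ∂_1 − rank ∂_2 = (15 − 5) − 10 = 0, and ∂_2 has invariant factor 2 > 1, so H_1 = Z/2Z.
  H_2: rank ker ∂_2 − rank ∂_3 = (10 − 10) − 0 = 0, and there is no ∂_3, so H_2 = 0.

As a check, the Euler characteristic is 6 − 15 + 10 = 1, which agrees with 1 − 0 + 0 = 1.

Hence the Betti numbers are b_0 = 1, b_1 = 0, b_2 = 0.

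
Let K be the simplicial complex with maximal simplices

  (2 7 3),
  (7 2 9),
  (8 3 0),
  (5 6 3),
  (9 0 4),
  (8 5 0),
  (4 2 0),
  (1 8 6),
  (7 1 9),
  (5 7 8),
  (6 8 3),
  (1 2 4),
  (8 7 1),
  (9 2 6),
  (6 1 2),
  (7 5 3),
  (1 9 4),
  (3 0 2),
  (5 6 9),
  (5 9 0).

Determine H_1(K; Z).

Take the total order 0 < 1 < 2 < 3 < 4 < 5 < 6 < 7 < 8 < 9 on the vertex set. Then K (dimension 2) consists of the simplices:

  0-simplices (10): [0], [1], [2], [3], [4], [5], [6], [7], [8], [9]
  1-simplices (30): (30 of them)
  2-simplices (20): (20 of them)

Hence C_0 ≅ Z^10, C_1 ≅ Z^30, C_2 ≅ Z^20.

The boundary map ∂_1: C_1 → C_0 is given by ∂[p,q] = [q] − [p]. For instance
  ∂[3,5] = [5] − [3].
This gives a 10×30 integer matrix of rank 9; reducing to Smith normal form yields diagonal entries (1,1,1,1,1,1,1,1,1).

The boundary map ∂_2: C_2 → C_1 acts by ∂[p,q,r] = [q,r] − [p,r] + [p,q]. For instance
  ∂[1,7,8] = [7,8] − [1,8] + [1,7],
  ∂[0,3,8] = [3,8] − [0,8] + [0,3].
The resulting 30×20 matrix has rank 20, and its Smith normal form has invariant factors (1,1,1,1,1,1,1,1,1,1,1,1,1,1,1,1,1,1,1,2).

Reading off H_k = ker ∂_k / im ∂_{k+1}:

  H_1: rank ker ∂_1 − rank ∂_2 = (30 − 9) − 20 = 1, and ∂_2 has invariant factor 2 > 1, so H_1 = Z × Z/2.

H_1 = Z × Z/2.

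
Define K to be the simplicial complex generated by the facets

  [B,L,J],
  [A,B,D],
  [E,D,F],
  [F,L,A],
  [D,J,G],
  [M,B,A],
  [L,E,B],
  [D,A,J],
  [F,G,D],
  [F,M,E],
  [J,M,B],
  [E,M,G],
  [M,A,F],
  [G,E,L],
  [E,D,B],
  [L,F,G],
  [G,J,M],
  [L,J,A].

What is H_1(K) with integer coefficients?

H_1 ≅ Z ⊕ Z/2.

Take the total order A < B < D < E < F < G < J < L < M on the vertex set. Then K (dimension 2) consists of the simplices:

  0-simplices (9): A, B, D, E, F, G, J, L, M
  1-simplices (27): AB, AD, AF, AJ, AL, AM, BD, BE, BJ, BL, BM, DE, DF, DG, DJ, EF, EG, EL, EM, FG, FL, FM, GJ, GL, GM, JL, JM
  2-simplices (18): ABD, ABM, ADJ, AFL, AFM, AJL, BDE, BEL, BJL, BJM, DEF, DFG, DGJ, EFM, EGL, EGM, FGL, GJM

Hence C_0 ≅ Z^9, C_1 ≅ Z^27, C_2 ≅ Z^18.

Boundary ∂_1: C_1 → C_0 maps an edge to its endpoints' difference, ∂[p,q] = q − p. For instance
  ∂BD = D − B.
This gives a 9×27 integer matrix of rank 8; reducing to Smith normal form yields diagonal entries (1,1,1,1,1,1,1,1).

The boundary map ∂_2: C_2 → C_1 acts by ∂[p,q,r] = [q,r] − [p,r] + [p,q]. For instance
  ∂EFM = FM − EM + EF,
  ∂BJM = JM − BM + BJ.
The 27×18 boundary matrix has rank 18 and Smith normal form diag(1,1,1,1,1,1,1,1,1,1,1,1,1,1,1,1,1,2).

From H_k ≅ ker(∂_k) / im(∂_{k+1}) we obtain:

  H_1: rank ker ∂_1 − rank ∂_2 = (27 − 8) − 18 = 1, and ∂_2 has invariant factor 2 > 1, so H_1 = Z ⊕ Z/2.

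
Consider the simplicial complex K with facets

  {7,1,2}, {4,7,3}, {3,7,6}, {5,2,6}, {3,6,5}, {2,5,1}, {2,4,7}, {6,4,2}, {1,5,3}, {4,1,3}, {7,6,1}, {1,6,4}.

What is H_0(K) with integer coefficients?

We work with the vertex ordering 1 < 2 < 3 < 4 < 5 < 6 < 7. The simplices of K, each written with vertices in increasing order, are:

  0-simplices (7): [1], [2], [3], [4], [5], [6], [7]
  1-simplices (18): [1,2], [1,3], [1,4], [1,5], [1,6], [1,7], [2,4], [2,5], [2,6], [2,7], [3,4], [3,5], [3,6], [3,7], [4,6], [4,7], [5,6], [6,7]
  2-simplices (12): [1,2,5], [1,2,7], [1,3,4], [1,3,5], [1,4,6], [1,6,7], [2,4,6], [2,4,7], [2,5,6], [3,4,7], [3,5,6], [3,6,7]

giving chain groups C_0 ≅ Z^7, C_1 ≅ Z^18, C_2 ≅ Z^12.

The boundary map ∂_1: C_1 → C_0 is given by ∂[p,q] = [q] − [p]. For instance
  ∂[1,4] = [4] − [1].
The 7×18 boundary matrix has rank 6 and Smith normal form diag(1,1,1,1,1,1).

The boundary map ∂_2: C_2 → C_1 maps a triangle to the signed sum of its edges. For instance
  ∂[1,2,7] = [2,7] − [1,7] + [1,2],
  ∂[3,4,7] = [4,7] − [3,7] + [3,4].
As a 18×12 matrix over Z this has rank 12, with invariant factors (1,1,1,1,1,1,1,1,1,1,1,2).

Computing H_k = (kernel of ∂_k) / (image of ∂_{k+1}):

  H_0: rank C_0 − rank ∂_1 = 7 − 6 = 1, and the invariant factors of ∂_1 are all 1, so H_0 ≅ Z.

H_0 = Z.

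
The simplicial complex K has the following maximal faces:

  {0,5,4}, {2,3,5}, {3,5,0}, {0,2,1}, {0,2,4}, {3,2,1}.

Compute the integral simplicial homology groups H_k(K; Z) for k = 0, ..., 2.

Fix the vertex order 0 < 1 < 2 < 3 < 4 < 5 and write every simplex with vertices in increasing order. Then dim K = 2 and the simplices of K are:

  0-simplices (6): [0], [1], [2], [3], [4], [5]
  1-simplices (12): [0,1], [0,2], [0,3], [0,4], [0,5], [1,2], [1,3], [2,3], [2,4], [2,5], [3,5], [4,5]
  2-simplices (6): [0,1,2], [0,2,4], [0,3,5], [0,4,5], [1,2,3], [2,3,5]

Hence C_0 ≅ Z^6, C_1 ≅ Z^12, C_2 ≅ Z^6.

Boundary ∂_1: C_1 → C_0 maps an edge to its endpoints' difference, ∂[p,q] = q − p.
This gives a 6×12 integer matrix of rank 5; reducing to Smith normal form yields diagonal entries (1,1,1,1,1).

Boundary ∂_2: C_2 → C_1 acts by ∂[p,q,r] = [q,r] − [p,r] + [p,q]. For instance
  ∂[0,2,4] = [2,4] − [0,4] + [0,2],
  ∂[0,4,5] = [4,5] − [0,5] + [0,4].
The resulting 12×6 matrix has rank 6, and its Smith normal form has invariant factors (1,1,1,1,1,1).

Reading off H_k = ker ∂_k / im ∂_{k+1}:

  H_0: rank C_0 − rank ∂_1 = 6 − 5 = 1, and the invariant factors of ∂_1 are all 1, so H_0 = Z.
  H_1: rank ker ∂_1 − rank ∂_2 = (12 − 5) − 6 = 1, and the invariant factors of ∂_2 are all 1, so H_1 = Z.
  H_2: rank ker ∂_2 − rank ∂_3 = (6 − 6) − 0 = 0, and there is no ∂_3, so H_2 = 0.

H_0 ≅ Z,  H_1 ≅ Z,  H_2 = 0.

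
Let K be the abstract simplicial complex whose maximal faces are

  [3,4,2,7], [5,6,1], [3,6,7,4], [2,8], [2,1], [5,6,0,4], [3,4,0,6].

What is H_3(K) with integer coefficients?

H_3 = 0.

Order the vertices as 0 < 1 < 2 < 3 < 4 < 5 < 6 < 7 < 8. Listing each simplex with vertices in this order, K has dimension 3 with simplices:

  0-simplices (9): [0], [1], [2], [3], [4], [5], [6], [7], [8]
  1-simplices (19): [0,3], [0,4], [0,5], [0,6], [1,2], [1,5], [1,6], [2,3], [2,4], [2,7], [2,8], [3,4], [3,6], [3,7], [4,5], [4,6], [4,7], [5,6], [6,7]
  2-simplices (14): [0,3,4], [0,3,6], [0,4,5], [0,4,6], [0,5,6], [1,5,6], [2,3,4], [2,3,7], [2,4,7], [3,4,6], [3,4,7], [3,6,7], [4,5,6], [4,6,7]
  3-simplices (4): [0,3,4,6], [0,4,5,6], [2,3,4,7], [3,4,6,7]

so the chain groups are C_0 ≅ Z^9, C_1 ≅ Z^19, C_2 ≅ Z^14, C_3 ≅ Z^4.

∂_1: C_1 → C_0 is given by ∂[p,q] = [q] − [p]. For instance
  ∂[2,8] = [8] − [2].
The resulting 9×19 matrix has rank 8, and its Smith normal form has invariant factors (1,1,1,1,1,1,1,1).

The boundary map ∂_2: C_2 → C_1 sends each 2-simplex [p,q,r] to [q,r] − [p,r] + [p,q]. For instance
  ∂[0,4,6] = [4,6] − [0,6] + [0,4],
  ∂[1,5,6] = [5,6] − [1,6] + [1,5].
The 19×14 boundary matrix has rank 10 and Smith normal form diag(1,1,1,1,1,1,1,1,1,1).

Boundary ∂_3: C_3 → C_2 sends each 3-simplex σ to the alternating sum Σ_i (−1)^i (σ with its i-th vertex removed). For instance
  ∂[0,3,4,6] = [3,4,6] − [0,4,6] + [0,3,6] − [0,3,4],
  ∂[2,3,4,7] = [3,4,7] − [2,4,7] + [2,3,7] − [2,3,4].
The resulting 14×4 matrix has rank 4, and its Smith normal form has invariant factors (1,1,1,1).

Reading off H_k = ker ∂_k / im ∂_{k+1}:

  H_3: rank ker ∂_3 − rank ∂_4 = (4 − 4) − 0 = 0, and there is no ∂_4, so H_3 ≅ 0.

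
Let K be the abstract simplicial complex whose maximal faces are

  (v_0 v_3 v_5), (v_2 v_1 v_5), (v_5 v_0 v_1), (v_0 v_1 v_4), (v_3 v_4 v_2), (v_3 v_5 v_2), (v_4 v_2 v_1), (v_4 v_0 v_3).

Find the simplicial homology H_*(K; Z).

H_0 ≅ Z,  H_1 = 0,  H_2 ≅ Z.

Fix the vertex order v_0 < v_1 < v_2 < v_3 < v_4 < v_5 and write every simplex with vertices in increasing order. Then dim K = 2 and the simplices of K are:

  0-simplices (6): [v_0], [v_1], [v_2], [v_3], [v_4], [v_5]
  1-simplices (12): [v_0,v_1], [v_0,v_3], [v_0,v_4], [v_0,v_5], [v_1,v_2], [v_1,v_4], [v_1,v_5], [v_2,v_3], [v_2,v_4], [v_2,v_5], [v_3,v_4], [v_3,v_5]
  2-simplices (8): [v_0,v_1,v_4], [v_0,v_1,v_5], [v_0,v_3,v_4], [v_0,v_3,v_5], [v_1,v_2,v_4], [v_1,v_2,v_5], [v_2,v_3,v_4], [v_2,v_3,v_5]

Hence C_0 ≅ Z^6, C_1 ≅ Z^12, C_2 ≅ Z^8.

∂_1: C_1 → C_0 sends each edge [p,q] (with p < q) to q − p. For instance
  ∂[v_2,v_4] = [v_4] − [v_2].
This gives a 6×12 integer matrix of rank 5; reducing to Smith normal form yields diagonal entries (1,1,1,1,1).

The boundary map ∂_2: C_2 → C_1 sends each 2-simplex [p,q,r] to [q,r] − [p,r] + [p,q]. For instance
  ∂[v_2,v_3,v_4] = [v_3,v_4] − [v_2,v_4] + [v_2,v_3],
  ∂[v_2,v_3,v_5] = [v_3,v_5] − [v_2,v_5] + [v_2,v_3].
This gives a 12×8 integer matrix of rank 7; reducing to Smith normal form yields diagonal entries (1,1,1,1,1,1,1).

Reading off H_k = ker ∂_k / im ∂_{k+1}:

  H_0: rank C_0 − rank ∂_1 = 6 − 5 = 1, and the invariant factors of ∂_1 are all 1, so H_0 = Z.
  H_1: rank ker ∂_1 − rank ∂_2 = (12 − 5) − 7 = 0, and the invariant factors of ∂_2 are all 1, so H_1 = 0.
  H_2: rank ker ∂_2 − rank ∂_3 = (8 − 7) − 0 = 1, and there is no ∂_3, so H_2 = Z.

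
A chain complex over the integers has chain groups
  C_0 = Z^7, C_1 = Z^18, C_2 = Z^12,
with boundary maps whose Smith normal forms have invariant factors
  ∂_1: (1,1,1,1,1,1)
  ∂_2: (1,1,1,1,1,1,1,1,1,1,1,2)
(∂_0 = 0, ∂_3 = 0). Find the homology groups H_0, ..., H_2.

H_0: b_0 = 7 − 0 − 6 = 1; torsion from ∂_1 factors > 1: none. So H_0 = Z.
H_1: b_1 = 18 − 6 − 12 = 0; torsion from ∂_2 factors > 1: [2]. So H_1 = Z_2.
H_2: b_2 = 12 − 12 − 0 = 0; torsion from ∂_3 factors > 1: none. So H_2 = 0.

H_0 = Z,  H_1 = Z_2,  H_2 = 0.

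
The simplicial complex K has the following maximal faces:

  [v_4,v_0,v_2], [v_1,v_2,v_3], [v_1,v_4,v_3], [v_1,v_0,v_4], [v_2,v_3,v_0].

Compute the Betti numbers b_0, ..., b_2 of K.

b_0 = 1, b_1 = 1, b_2 = 0.

Fix the vertex order v_0 < v_1 < v_2 < v_3 < v_4 and write every simplex with vertices in increasing order. Then dim K = 2 and the simplices of K are:

  0-simplices (5): [v_0], [v_1], [v_2], [v_3], [v_4]
  1-simplices (10): [v_0,v_1], [v_0,v_2], [v_0,v_3], [v_0,v_4], [v_1,v_2], [v_1,v_3], [v_1,v_4], [v_2,v_3], [v_2,v_4], [v_3,v_4]
  2-simplices (5): [v_0,v_1,v_4], [v_0,v_2,v_3], [v_0,v_2,v_4], [v_1,v_2,v_3], [v_1,v_3,v_4]

Hence C_0 ≅ Z^5, C_1 ≅ Z^10, C_2 ≅ Z^5.

The boundary map ∂_1: C_1 → C_0 is given by ∂[p,q] = [q] − [p]. For instance
  ∂[v_1,v_3] = [v_3] − [v_1].
The 5×10 boundary matrix has rank 4 and Smith normal form diag(1,1,1,1).

The boundary map ∂_2: C_2 → C_1 acts by ∂[p,q,r] = [q,r] − [p,r] + [p,q]. For instance
  ∂[v_1,v_3,v_4] = [v_3,v_4] − [v_1,v_4] + [v_1,v_3],
  ∂[v_0,v_2,v_4] = [v_2,v_4] − [v_0,v_4] + [v_0,v_2].
As a 10×5 matrix over Z this has rank 5, with invariant factors (1,1,1,1,1).

Reading off H_k = ker ∂_k / im ∂_{k+1}:

  H_0: rank C_0 − rank ∂_1 = 5 − 4 = 1, and the invariant factors of ∂_1 are all 1, so H_0 = Z.
  H_1: rank ker ∂_1 − rank ∂_2 = (10 − 4) − 5 = 1, and the invariant factors of ∂_2 are all 1, so H_1 = Z.
  H_2: rank ker ∂_2 − rank ∂_3 = (5 − 5) − 0 = 0, and there is no ∂_3, so H_2 = 0.

Hence the Betti numbers are b_0 = 1, b_1 = 1, b_2 = 0.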